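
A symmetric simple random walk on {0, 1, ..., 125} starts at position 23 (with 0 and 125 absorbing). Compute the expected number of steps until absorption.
E[τ | X_0 = 23] = 2346

Let v_k = E[τ | X_0 = k]. Boundary: v_0 = v_125 = 0. Recurrence: v_k = 1 + (v_{k-1} + v_{k+1})/2 for 1 ≤ k ≤ 124. The particular solution to v_k − (v_{k-1} + v_{k+1})/2 = 1 is v_k = −k^2. Adding homogeneous solution A + B k and matching boundaries gives v_k = k (125 − k). Substituting k = 23: v_23 = 23 · 102 = 2346.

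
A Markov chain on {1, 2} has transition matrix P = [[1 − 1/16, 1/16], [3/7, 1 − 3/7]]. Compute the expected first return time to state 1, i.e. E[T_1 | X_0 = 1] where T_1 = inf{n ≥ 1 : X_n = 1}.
E[T_1 | X_0 = 1] = 1/π_1 = 55/48

For an irreducible recurrent Markov chain with stationary distribution π, E[T_i | X_0 = i] = 1/π_i (Kac's formula). Here π_1 = (3/7)/(1/16 + 3/7) = (3/7)/(55/112) = 48/55, so E[T_1 | X_0 = 1] = 1/π_1 = (1/16 + 3/7)/(3/7) = (55/112)/(3/7) = 55/48.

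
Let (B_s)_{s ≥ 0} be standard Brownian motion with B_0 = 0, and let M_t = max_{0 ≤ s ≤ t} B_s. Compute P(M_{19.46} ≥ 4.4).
P(M_{19.46} ≥ 4.4) = 2·P(B_{19.46} ≥ 4.4) = 2(1 − Φ(4.4/√19.46)) ≈ 0.3186

By the reflection principle for Brownian motion, P(M_t ≥ a) = 2 · P(B_t ≥ a) for a ≥ 0. Since B_t ~ N(0, t), P(B_t ≥ 4.4) = 1 − Φ(4.4/√t) = 1 − Φ(4.4/√19.46) = 1 − Φ(0.9974). So
  P(M_{19.46} ≥ 4.4) = 2(1 − Φ(0.9974)) ≈ 0.3186.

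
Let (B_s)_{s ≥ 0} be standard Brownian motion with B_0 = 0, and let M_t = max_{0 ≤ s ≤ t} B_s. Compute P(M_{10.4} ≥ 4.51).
P(M_{10.4} ≥ 4.51) = 2·P(B_{10.4} ≥ 4.51) = 2(1 − Φ(4.51/√10.4)) ≈ 0.1620

By the reflection principle for Brownian motion, P(M_t ≥ a) = 2 · P(B_t ≥ a) for a ≥ 0. Since B_t ~ N(0, t), P(B_t ≥ 4.51) = 1 − Φ(4.51/√t) = 1 − Φ(4.51/√10.4) = 1 − Φ(1.3985). So
  P(M_{10.4} ≥ 4.51) = 2(1 − Φ(1.3985)) ≈ 0.1620.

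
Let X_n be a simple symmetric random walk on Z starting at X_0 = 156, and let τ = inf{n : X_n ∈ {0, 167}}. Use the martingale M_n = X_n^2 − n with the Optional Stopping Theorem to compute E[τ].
E[τ] = 1716

M_n = X_n^2 − n is a martingale (since E[X_{n+1}^2 | F_n] = X_n^2 + 1). By OST (τ has finite mean in a bounded region), E[M_τ] = E[M_0] = X_0^2 − 0 = 156^2 = 24336. Also E[M_τ] = E[X_τ^2] − E[τ]. The walk exits at 0 or 167, with P(hit 167 first) = 156/167, so E[X_τ^2] = 167^2 · 156/167 + 0 = 26052. Thus E[τ] = E[X_τ^2] − E[M_τ] = 26052 − 24336 = 1716 = 156(167 − 156) = 1716.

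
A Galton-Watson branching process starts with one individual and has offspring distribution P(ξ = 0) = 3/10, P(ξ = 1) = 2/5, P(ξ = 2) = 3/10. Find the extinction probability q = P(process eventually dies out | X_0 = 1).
q = 1

Mean offspring μ = 0·3/10 + 1·2/5 + 2·3/10 = 1 ≤ 1. For μ ≤ 1 with offspring not concentrated at 1, the Galton-Watson process goes extinct almost surely, so q = 1.
(Algebraic check: The pgf is f(s) = 3/10 + 2/5·s + 3/10·s². The extinction probability q is the smallest fixed point of f in [0, 1]. Setting s = f(s):
  3/10·s² + (2/5 − 1)·s + 3/10 = 0
  3/10·s² − (3/10 + 3/10)·s + 3/10 = 0
which factors as (s − 1)·(3/10·s − 3/10) = 0, giving roots s = 1 and s = (3/10)/(3/10) = 1. Since 1 ≥ 1, the smallest root in [0, 1] is s = 1.)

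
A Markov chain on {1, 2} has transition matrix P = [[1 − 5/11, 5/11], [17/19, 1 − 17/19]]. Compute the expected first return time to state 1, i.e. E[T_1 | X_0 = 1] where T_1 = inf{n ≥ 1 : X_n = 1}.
E[T_1 | X_0 = 1] = 1/π_1 = 282/187

For an irreducible recurrent Markov chain with stationary distribution π, E[T_i | X_0 = i] = 1/π_i (Kac's formula). Here π_1 = (17/19)/(5/11 + 17/19) = (17/19)/(282/209) = 187/282, so E[T_1 | X_0 = 1] = 1/π_1 = (5/11 + 17/19)/(17/19) = (282/209)/(17/19) = 282/187.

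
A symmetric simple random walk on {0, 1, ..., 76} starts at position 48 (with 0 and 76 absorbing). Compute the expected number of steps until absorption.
E[τ | X_0 = 48] = 1344

Let v_k = E[τ | X_0 = k]. Boundary: v_0 = v_76 = 0. Recurrence: v_k = 1 + (v_{k-1} + v_{k+1})/2 for 1 ≤ k ≤ 75. The particular solution to v_k − (v_{k-1} + v_{k+1})/2 = 1 is v_k = −k^2. Adding homogeneous solution A + B k and matching boundaries gives v_k = k (76 − k). Substituting k = 48: v_48 = 48 · 28 = 1344.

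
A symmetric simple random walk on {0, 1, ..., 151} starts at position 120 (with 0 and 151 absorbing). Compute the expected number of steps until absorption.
E[τ | X_0 = 120] = 3720

Let v_k = E[τ | X_0 = k]. Boundary: v_0 = v_151 = 0. Recurrence: v_k = 1 + (v_{k-1} + v_{k+1})/2 for 1 ≤ k ≤ 150. The particular solution to v_k − (v_{k-1} + v_{k+1})/2 = 1 is v_k = −k^2. Adding homogeneous solution A + B k and matching boundaries gives v_k = k (151 − k). Substituting k = 120: v_120 = 120 · 31 = 3720.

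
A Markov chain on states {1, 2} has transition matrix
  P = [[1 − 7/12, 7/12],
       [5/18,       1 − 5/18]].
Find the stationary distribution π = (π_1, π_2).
π_1 = 10/31, π_2 = 21/31

Solve πP = π with π_1 + π_2 = 1. From πP = π: π_1 · (1 − 7/12) + π_2 · 5/18 = π_1 ⇒ π_2 · 5/18 = π_1 · 7/12 ⇒ π_2/π_1 = (7/12)/(5/18) = 21/10. Together with π_1 + π_2 = 1:
  π_1 = (5/18)/(7/12 + 5/18) = (5/18)/(31/36) = 10/31,
  π_2 = (7/12)/(7/12 + 5/18) = (7/12)/(31/36) = 21/31.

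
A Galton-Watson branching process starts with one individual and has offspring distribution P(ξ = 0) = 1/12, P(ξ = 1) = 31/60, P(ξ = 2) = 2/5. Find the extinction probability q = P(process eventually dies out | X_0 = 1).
q = 5/24

The pgf is f(s) = 1/12 + 31/60·s + 2/5·s². The extinction probability q is the smallest fixed point of f in [0, 1]. Setting s = f(s):
  2/5·s² + (31/60 − 1)·s + 1/12 = 0
  2/5·s² − (1/12 + 2/5)·s + 1/12 = 0
which factors as (s − 1)·(2/5·s − 1/12) = 0, giving roots s = 1 and s = (1/12)/(2/5) = 5/24.
Mean offspring μ = 31/60 + 2·2/5 = 79/60 > 1 (supercritical), so q < 1. The extinction probability is the smaller root: q = (1/12)/(2/5) = 5/24.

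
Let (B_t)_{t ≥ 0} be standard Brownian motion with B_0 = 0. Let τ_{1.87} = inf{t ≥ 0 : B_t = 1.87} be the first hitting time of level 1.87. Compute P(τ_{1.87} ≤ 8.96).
P(τ_{1.87} ≤ 8.96) = 2(1 − Φ(1.87/√8.96)) = 2(1 − Φ(0.6247)) ≈ 0.5322

By the reflection principle for standard BM, P(τ_b ≤ t) = 2 · P(B_t ≥ b). Since B_t ~ N(0, t), P(B_t ≥ 1.87) = 1 − Φ(1.87/√t) = 1 − Φ(1.87/√8.96) = 1 − Φ(0.6247) ≈ 0.26608. Doubling: P(τ_{1.87} ≤ 8.96) ≈ 2 · 0.26608 = 0.53216 ≈ 0.5322.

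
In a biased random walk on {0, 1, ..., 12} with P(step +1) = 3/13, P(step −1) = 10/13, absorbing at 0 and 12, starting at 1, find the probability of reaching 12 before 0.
P(hit 12 before 0) = (1 − (10/3)^1) / (1 − (10/3)^12) = 177147/142857066937

Let u_k denote P(reach 12 before 0 | start at k). Boundary: u_0 = 0, u_12 = 1. Recurrence: u_k = 3/13·u_{k+1} + 10/13·u_{k-1} for 1 ≤ k ≤ 11. Try u_k = A + B·r^k with r = q/p = (10/13)/(3/13) = 10/3. Substitution satisfies the recurrence; boundary conditions give:
  u_k = (1 − r^k) / (1 − r^N) = (1 − (10/3)^1) / (1 − (10/3)^12) = 177147/142857066937.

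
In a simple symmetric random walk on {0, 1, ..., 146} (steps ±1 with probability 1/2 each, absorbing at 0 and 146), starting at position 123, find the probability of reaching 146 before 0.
P(hit 146 before 0) = 123/146

Let u_k = P(hit 146 before 0 | start at k). Then u_0 = 0, u_146 = 1, and u_k = u_{k-1}/2 + u_{k+1}/2 for 1 ≤ k ≤ 145. This harmonic recurrence is solved by u_k = k/146, giving u_123 = 123/146.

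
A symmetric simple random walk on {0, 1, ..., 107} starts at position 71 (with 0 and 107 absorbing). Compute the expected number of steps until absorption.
E[τ | X_0 = 71] = 2556

Let v_k = E[τ | X_0 = k]. Boundary: v_0 = v_107 = 0. Recurrence: v_k = 1 + (v_{k-1} + v_{k+1})/2 for 1 ≤ k ≤ 106. The particular solution to v_k − (v_{k-1} + v_{k+1})/2 = 1 is v_k = −k^2. Adding homogeneous solution A + B k and matching boundaries gives v_k = k (107 − k). Substituting k = 71: v_71 = 71 · 36 = 2556.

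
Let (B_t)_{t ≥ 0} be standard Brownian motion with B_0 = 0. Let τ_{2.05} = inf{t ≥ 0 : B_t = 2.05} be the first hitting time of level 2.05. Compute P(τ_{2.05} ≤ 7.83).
P(τ_{2.05} ≤ 7.83) = 2(1 − Φ(2.05/√7.83)) = 2(1 − Φ(0.7326)) ≈ 0.4638

By the reflection principle for standard BM, P(τ_b ≤ t) = 2 · P(B_t ≥ b). Since B_t ~ N(0, t), P(B_t ≥ 2.05) = 1 − Φ(2.05/√t) = 1 − Φ(2.05/√7.83) = 1 − Φ(0.7326) ≈ 0.23190. Doubling: P(τ_{2.05} ≤ 7.83) ≈ 2 · 0.23190 = 0.46380 ≈ 0.4638.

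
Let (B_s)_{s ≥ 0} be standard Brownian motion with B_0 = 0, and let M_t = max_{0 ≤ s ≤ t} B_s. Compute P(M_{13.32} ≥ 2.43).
P(M_{13.32} ≥ 2.43) = 2·P(B_{13.32} ≥ 2.43) = 2(1 − Φ(2.43/√13.32)) ≈ 0.5055

By the reflection principle for Brownian motion, P(M_t ≥ a) = 2 · P(B_t ≥ a) for a ≥ 0. Since B_t ~ N(0, t), P(B_t ≥ 2.43) = 1 − Φ(2.43/√t) = 1 − Φ(2.43/√13.32) = 1 − Φ(0.6658). So
  P(M_{13.32} ≥ 2.43) = 2(1 − Φ(0.6658)) ≈ 0.5055.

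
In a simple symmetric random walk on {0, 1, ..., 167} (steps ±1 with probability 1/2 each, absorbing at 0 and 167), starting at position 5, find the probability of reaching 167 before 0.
P(hit 167 before 0) = 5/167

Let u_k = P(hit 167 before 0 | start at k). Then u_0 = 0, u_167 = 1, and u_k = u_{k-1}/2 + u_{k+1}/2 for 1 ≤ k ≤ 166. This harmonic recurrence is solved by u_k = k/167, giving u_5 = 5/167.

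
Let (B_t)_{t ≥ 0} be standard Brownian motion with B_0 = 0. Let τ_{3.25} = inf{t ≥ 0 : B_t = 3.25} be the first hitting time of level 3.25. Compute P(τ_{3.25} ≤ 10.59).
P(τ_{3.25} ≤ 10.59) = 2(1 − Φ(3.25/√10.59)) = 2(1 − Φ(0.9987)) ≈ 0.3179

By the reflection principle for standard BM, P(τ_b ≤ t) = 2 · P(B_t ≥ b). Since B_t ~ N(0, t), P(B_t ≥ 3.25) = 1 − Φ(3.25/√t) = 1 − Φ(3.25/√10.59) = 1 − Φ(0.9987) ≈ 0.15897. Doubling: P(τ_{3.25} ≤ 10.59) ≈ 2 · 0.15897 = 0.31794 ≈ 0.3179.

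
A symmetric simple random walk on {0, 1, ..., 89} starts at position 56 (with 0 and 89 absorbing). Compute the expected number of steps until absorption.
E[τ | X_0 = 56] = 1848

Let v_k = E[τ | X_0 = k]. Boundary: v_0 = v_89 = 0. Recurrence: v_k = 1 + (v_{k-1} + v_{k+1})/2 for 1 ≤ k ≤ 88. The particular solution to v_k − (v_{k-1} + v_{k+1})/2 = 1 is v_k = −k^2. Adding homogeneous solution A + B k and matching boundaries gives v_k = k (89 − k). Substituting k = 56: v_56 = 56 · 33 = 1848.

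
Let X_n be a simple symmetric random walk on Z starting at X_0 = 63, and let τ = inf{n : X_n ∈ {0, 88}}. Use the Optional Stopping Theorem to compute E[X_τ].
E[X_τ] = 63

X_n is a martingale and τ is a bounded-mean stopping time (indeed τ is finite a.s. with bounded expectation since the walk is in a bounded region). By the OST, E[X_τ] = E[X_0] = 63. Equivalently: E[X_τ] = 88 · P(hit 88 first) + 0 · P(hit 0 first) = 88 · (63/88) = 63.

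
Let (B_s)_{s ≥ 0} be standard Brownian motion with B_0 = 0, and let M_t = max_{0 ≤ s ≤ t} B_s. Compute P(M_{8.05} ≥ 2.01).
P(M_{8.05} ≥ 2.01) = 2·P(B_{8.05} ≥ 2.01) = 2(1 − Φ(2.01/√8.05)) ≈ 0.4787

By the reflection principle for Brownian motion, P(M_t ≥ a) = 2 · P(B_t ≥ a) for a ≥ 0. Since B_t ~ N(0, t), P(B_t ≥ 2.01) = 1 − Φ(2.01/√t) = 1 − Φ(2.01/√8.05) = 1 − Φ(0.7084). So
  P(M_{8.05} ≥ 2.01) = 2(1 − Φ(0.7084)) ≈ 0.4787.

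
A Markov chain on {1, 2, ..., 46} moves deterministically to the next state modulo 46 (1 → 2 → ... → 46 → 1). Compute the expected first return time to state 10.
E[T_10 | X_0 = 10] = 46

The chain cycles deterministically, so starting at state 10 it returns in exactly 46 steps. Equivalently, the stationary distribution is uniform π_j = 1/46 for every state j, so by Kac's formula E[T_10] = 1/π_10 = 46.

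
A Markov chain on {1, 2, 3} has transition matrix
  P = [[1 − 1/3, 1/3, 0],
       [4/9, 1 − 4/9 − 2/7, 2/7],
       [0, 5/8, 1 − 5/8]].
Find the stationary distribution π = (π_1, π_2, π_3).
π = (140/293, 105/293, 48/293)

This is a birth-death chain on three states, which satisfies detailed balance: π_1 · P_{12} = π_2 · P_{21} and π_2 · P_{23} = π_3 · P_{32}.
From π_1 · 1/3 = π_2 · 4/9: π_2/π_1 = (1/3)/(4/9) = 3/4.
From π_2 · 2/7 = π_3 · 5/8: π_3/π_2 = (2/7)/(5/8) = 16/35.
Take π_1 proportional to 1; then unnormalized π = (1, 3/4, 12/35). Normalize by dividing by the sum 293/140:
  π = (140/293, 105/293, 48/293).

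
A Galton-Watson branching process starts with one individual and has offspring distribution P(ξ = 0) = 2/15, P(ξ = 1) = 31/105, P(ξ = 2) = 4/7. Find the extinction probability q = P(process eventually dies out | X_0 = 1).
q = 7/30

The pgf is f(s) = 2/15 + 31/105·s + 4/7·s². The extinction probability q is the smallest fixed point of f in [0, 1]. Setting s = f(s):
  4/7·s² + (31/105 − 1)·s + 2/15 = 0
  4/7·s² − (2/15 + 4/7)·s + 2/15 = 0
which factors as (s − 1)·(4/7·s − 2/15) = 0, giving roots s = 1 and s = (2/15)/(4/7) = 7/30.
Mean offspring μ = 31/105 + 2·4/7 = 151/105 > 1 (supercritical), so q < 1. The extinction probability is the smaller root: q = (2/15)/(4/7) = 7/30.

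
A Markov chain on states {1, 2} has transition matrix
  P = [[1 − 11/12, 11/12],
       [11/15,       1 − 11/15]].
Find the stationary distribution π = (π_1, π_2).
π_1 = 4/9, π_2 = 5/9

Solve πP = π with π_1 + π_2 = 1. From πP = π: π_1 · (1 − 11/12) + π_2 · 11/15 = π_1 ⇒ π_2 · 11/15 = π_1 · 11/12 ⇒ π_2/π_1 = (11/12)/(11/15) = 5/4. Together with π_1 + π_2 = 1:
  π_1 = (11/15)/(11/12 + 11/15) = (11/15)/(33/20) = 4/9,
  π_2 = (11/12)/(11/12 + 11/15) = (11/12)/(33/20) = 5/9.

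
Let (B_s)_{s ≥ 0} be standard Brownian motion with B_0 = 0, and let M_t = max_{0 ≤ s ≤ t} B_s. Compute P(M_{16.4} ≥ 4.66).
P(M_{16.4} ≥ 4.66) = 2·P(B_{16.4} ≥ 4.66) = 2(1 − Φ(4.66/√16.4)) ≈ 0.2499

By the reflection principle for Brownian motion, P(M_t ≥ a) = 2 · P(B_t ≥ a) for a ≥ 0. Since B_t ~ N(0, t), P(B_t ≥ 4.66) = 1 − Φ(4.66/√t) = 1 − Φ(4.66/√16.4) = 1 − Φ(1.1507). So
  P(M_{16.4} ≥ 4.66) = 2(1 − Φ(1.1507)) ≈ 0.2499.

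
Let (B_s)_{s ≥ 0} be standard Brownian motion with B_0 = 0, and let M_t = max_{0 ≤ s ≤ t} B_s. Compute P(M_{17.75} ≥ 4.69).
P(M_{17.75} ≥ 4.69) = 2·P(B_{17.75} ≥ 4.69) = 2(1 − Φ(4.69/√17.75)) ≈ 0.2656

By the reflection principle for Brownian motion, P(M_t ≥ a) = 2 · P(B_t ≥ a) for a ≥ 0. Since B_t ~ N(0, t), P(B_t ≥ 4.69) = 1 − Φ(4.69/√t) = 1 − Φ(4.69/√17.75) = 1 − Φ(1.1132). So
  P(M_{17.75} ≥ 4.69) = 2(1 − Φ(1.1132)) ≈ 0.2656.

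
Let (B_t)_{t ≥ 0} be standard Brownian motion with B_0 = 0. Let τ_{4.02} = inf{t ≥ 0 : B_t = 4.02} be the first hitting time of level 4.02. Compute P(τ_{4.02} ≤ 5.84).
P(τ_{4.02} ≤ 5.84) = 2(1 − Φ(4.02/√5.84)) = 2(1 − Φ(1.6635)) ≈ 0.0962

By the reflection principle for standard BM, P(τ_b ≤ t) = 2 · P(B_t ≥ b). Since B_t ~ N(0, t), P(B_t ≥ 4.02) = 1 − Φ(4.02/√t) = 1 − Φ(4.02/√5.84) = 1 − Φ(1.6635) ≈ 0.04811. Doubling: P(τ_{4.02} ≤ 5.84) ≈ 2 · 0.04811 = 0.09622 ≈ 0.0962.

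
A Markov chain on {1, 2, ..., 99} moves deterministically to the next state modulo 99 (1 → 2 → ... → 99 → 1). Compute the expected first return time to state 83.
E[T_83 | X_0 = 83] = 99

The chain cycles deterministically, so starting at state 83 it returns in exactly 99 steps. Equivalently, the stationary distribution is uniform π_j = 1/99 for every state j, so by Kac's formula E[T_83] = 1/π_83 = 99.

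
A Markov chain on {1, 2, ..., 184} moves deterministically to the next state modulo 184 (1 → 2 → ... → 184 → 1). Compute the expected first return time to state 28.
E[T_28 | X_0 = 28] = 184

The chain cycles deterministically, so starting at state 28 it returns in exactly 184 steps. Equivalently, the stationary distribution is uniform π_j = 1/184 for every state j, so by Kac's formula E[T_28] = 1/π_28 = 184.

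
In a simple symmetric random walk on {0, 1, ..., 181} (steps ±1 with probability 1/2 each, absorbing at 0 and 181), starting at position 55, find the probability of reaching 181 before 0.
P(hit 181 before 0) = 55/181

Let u_k = P(hit 181 before 0 | start at k). Then u_0 = 0, u_181 = 1, and u_k = u_{k-1}/2 + u_{k+1}/2 for 1 ≤ k ≤ 180. This harmonic recurrence is solved by u_k = k/181, giving u_55 = 55/181.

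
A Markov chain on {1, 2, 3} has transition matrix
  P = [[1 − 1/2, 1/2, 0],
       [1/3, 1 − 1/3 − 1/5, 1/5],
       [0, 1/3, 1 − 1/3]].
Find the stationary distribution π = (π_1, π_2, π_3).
π = (5/17, 15/34, 9/34)

This is a birth-death chain on three states, which satisfies detailed balance: π_1 · P_{12} = π_2 · P_{21} and π_2 · P_{23} = π_3 · P_{32}.
From π_1 · 1/2 = π_2 · 1/3: π_2/π_1 = (1/2)/(1/3) = 3/2.
From π_2 · 1/5 = π_3 · 1/3: π_3/π_2 = (1/5)/(1/3) = 3/5.
Take π_1 proportional to 1; then unnormalized π = (1, 3/2, 9/10). Normalize by dividing by the sum 17/5:
  π = (5/17, 15/34, 9/34).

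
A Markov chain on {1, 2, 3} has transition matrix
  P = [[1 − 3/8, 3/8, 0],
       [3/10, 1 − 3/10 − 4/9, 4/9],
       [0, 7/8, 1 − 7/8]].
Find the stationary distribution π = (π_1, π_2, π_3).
π = (252/727, 315/727, 160/727)

This is a birth-death chain on three states, which satisfies detailed balance: π_1 · P_{12} = π_2 · P_{21} and π_2 · P_{23} = π_3 · P_{32}.
From π_1 · 3/8 = π_2 · 3/10: π_2/π_1 = (3/8)/(3/10) = 5/4.
From π_2 · 4/9 = π_3 · 7/8: π_3/π_2 = (4/9)/(7/8) = 32/63.
Take π_1 proportional to 1; then unnormalized π = (1, 5/4, 40/63). Normalize by dividing by the sum 727/252:
  π = (252/727, 315/727, 160/727).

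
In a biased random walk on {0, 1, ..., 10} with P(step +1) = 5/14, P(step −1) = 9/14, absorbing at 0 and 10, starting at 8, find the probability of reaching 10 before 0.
P(hit 10 before 0) = (1 − (9/5)^8) / (1 − (9/5)^10) = 19042900/62089621

Let u_k denote P(reach 10 before 0 | start at k). Boundary: u_0 = 0, u_10 = 1. Recurrence: u_k = 5/14·u_{k+1} + 9/14·u_{k-1} for 1 ≤ k ≤ 9. Try u_k = A + B·r^k with r = q/p = (9/14)/(5/14) = 9/5. Substitution satisfies the recurrence; boundary conditions give:
  u_k = (1 − r^k) / (1 − r^N) = (1 − (9/5)^8) / (1 − (9/5)^10) = 19042900/62089621.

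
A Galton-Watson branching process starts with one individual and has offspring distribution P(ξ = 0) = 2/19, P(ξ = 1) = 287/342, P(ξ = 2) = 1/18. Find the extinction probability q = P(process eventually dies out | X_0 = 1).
q = 1

Mean offspring μ = 0·2/19 + 1·287/342 + 2·1/18 = 325/342 ≤ 1. For μ ≤ 1 with offspring not concentrated at 1, the Galton-Watson process goes extinct almost surely, so q = 1.
(Algebraic check: The pgf is f(s) = 2/19 + 287/342·s + 1/18·s². The extinction probability q is the smallest fixed point of f in [0, 1]. Setting s = f(s):
  1/18·s² + (287/342 − 1)·s + 2/19 = 0
  1/18·s² − (2/19 + 1/18)·s + 2/19 = 0
which factors as (s − 1)·(1/18·s − 2/19) = 0, giving roots s = 1 and s = (2/19)/(1/18) = 36/19. Since 36/19 ≥ 1, the smallest root in [0, 1] is s = 1.)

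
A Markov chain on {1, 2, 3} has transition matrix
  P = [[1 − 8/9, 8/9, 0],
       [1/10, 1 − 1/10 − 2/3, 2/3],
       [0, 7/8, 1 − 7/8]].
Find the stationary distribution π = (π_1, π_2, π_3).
π = (189/3149, 1680/3149, 1280/3149)

This is a birth-death chain on three states, which satisfies detailed balance: π_1 · P_{12} = π_2 · P_{21} and π_2 · P_{23} = π_3 · P_{32}.
From π_1 · 8/9 = π_2 · 1/10: π_2/π_1 = (8/9)/(1/10) = 80/9.
From π_2 · 2/3 = π_3 · 7/8: π_3/π_2 = (2/3)/(7/8) = 16/21.
Take π_1 proportional to 1; then unnormalized π = (1, 80/9, 1280/189). Normalize by dividing by the sum 3149/189:
  π = (189/3149, 1680/3149, 1280/3149).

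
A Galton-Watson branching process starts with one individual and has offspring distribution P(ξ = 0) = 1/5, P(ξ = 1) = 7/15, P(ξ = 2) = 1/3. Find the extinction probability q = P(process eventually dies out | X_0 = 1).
q = 3/5

The pgf is f(s) = 1/5 + 7/15·s + 1/3·s². The extinction probability q is the smallest fixed point of f in [0, 1]. Setting s = f(s):
  1/3·s² + (7/15 − 1)·s + 1/5 = 0
  1/3·s² − (1/5 + 1/3)·s + 1/5 = 0
which factors as (s − 1)·(1/3·s − 1/5) = 0, giving roots s = 1 and s = (1/5)/(1/3) = 3/5.
Mean offspring μ = 7/15 + 2·1/3 = 17/15 > 1 (supercritical), so q < 1. The extinction probability is the smaller root: q = (1/5)/(1/3) = 3/5.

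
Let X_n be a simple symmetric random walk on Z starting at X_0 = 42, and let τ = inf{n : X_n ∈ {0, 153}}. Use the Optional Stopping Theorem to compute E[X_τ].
E[X_τ] = 42

X_n is a martingale and τ is a bounded-mean stopping time (indeed τ is finite a.s. with bounded expectation since the walk is in a bounded region). By the OST, E[X_τ] = E[X_0] = 42. Equivalently: E[X_τ] = 153 · P(hit 153 first) + 0 · P(hit 0 first) = 153 · (42/153) = 42.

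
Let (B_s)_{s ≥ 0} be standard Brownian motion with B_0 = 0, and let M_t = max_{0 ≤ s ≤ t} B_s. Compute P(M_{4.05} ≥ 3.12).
P(M_{4.05} ≥ 3.12) = 2·P(B_{4.05} ≥ 3.12) = 2(1 − Φ(3.12/√4.05)) ≈ 0.1211

By the reflection principle for Brownian motion, P(M_t ≥ a) = 2 · P(B_t ≥ a) for a ≥ 0. Since B_t ~ N(0, t), P(B_t ≥ 3.12) = 1 − Φ(3.12/√t) = 1 − Φ(3.12/√4.05) = 1 − Φ(1.5503). So
  P(M_{4.05} ≥ 3.12) = 2(1 − Φ(1.5503)) ≈ 0.1211.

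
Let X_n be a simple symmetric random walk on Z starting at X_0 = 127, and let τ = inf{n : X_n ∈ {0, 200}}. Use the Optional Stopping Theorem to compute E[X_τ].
E[X_τ] = 127

X_n is a martingale and τ is a bounded-mean stopping time (indeed τ is finite a.s. with bounded expectation since the walk is in a bounded region). By the OST, E[X_τ] = E[X_0] = 127. Equivalently: E[X_τ] = 200 · P(hit 200 first) + 0 · P(hit 0 first) = 200 · (127/200) = 127.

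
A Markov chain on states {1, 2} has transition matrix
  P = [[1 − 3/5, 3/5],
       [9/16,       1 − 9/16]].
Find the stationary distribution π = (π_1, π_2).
π_1 = 15/31, π_2 = 16/31

Solve πP = π with π_1 + π_2 = 1. From πP = π: π_1 · (1 − 3/5) + π_2 · 9/16 = π_1 ⇒ π_2 · 9/16 = π_1 · 3/5 ⇒ π_2/π_1 = (3/5)/(9/16) = 16/15. Together with π_1 + π_2 = 1:
  π_1 = (9/16)/(3/5 + 9/16) = (9/16)/(93/80) = 15/31,
  π_2 = (3/5)/(3/5 + 9/16) = (3/5)/(93/80) = 16/31.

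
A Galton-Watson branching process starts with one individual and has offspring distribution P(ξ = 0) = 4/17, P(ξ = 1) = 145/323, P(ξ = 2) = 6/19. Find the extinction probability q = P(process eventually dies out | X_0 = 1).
q = 38/51

The pgf is f(s) = 4/17 + 145/323·s + 6/19·s². The extinction probability q is the smallest fixed point of f in [0, 1]. Setting s = f(s):
  6/19·s² + (145/323 − 1)·s + 4/17 = 0
  6/19·s² − (4/17 + 6/19)·s + 4/17 = 0
which factors as (s − 1)·(6/19·s − 4/17) = 0, giving roots s = 1 and s = (4/17)/(6/19) = 38/51.
Mean offspring μ = 145/323 + 2·6/19 = 349/323 > 1 (supercritical), so q < 1. The extinction probability is the smaller root: q = (4/17)/(6/19) = 38/51.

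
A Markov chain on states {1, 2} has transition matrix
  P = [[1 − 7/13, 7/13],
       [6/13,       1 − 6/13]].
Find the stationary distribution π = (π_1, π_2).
π_1 = 6/13, π_2 = 7/13

Solve πP = π with π_1 + π_2 = 1. From πP = π: π_1 · (1 − 7/13) + π_2 · 6/13 = π_1 ⇒ π_2 · 6/13 = π_1 · 7/13 ⇒ π_2/π_1 = (7/13)/(6/13) = 7/6. Together with π_1 + π_2 = 1:
  π_1 = (6/13)/(7/13 + 6/13) = (6/13)/(1) = 6/13,
  π_2 = (7/13)/(7/13 + 6/13) = (7/13)/(1) = 7/13.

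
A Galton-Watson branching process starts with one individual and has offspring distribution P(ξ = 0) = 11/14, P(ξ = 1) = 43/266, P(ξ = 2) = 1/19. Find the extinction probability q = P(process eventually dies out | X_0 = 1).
q = 1

Mean offspring μ = 0·11/14 + 1·43/266 + 2·1/19 = 71/266 ≤ 1. For μ ≤ 1 with offspring not concentrated at 1, the Galton-Watson process goes extinct almost surely, so q = 1.
(Algebraic check: The pgf is f(s) = 11/14 + 43/266·s + 1/19·s². The extinction probability q is the smallest fixed point of f in [0, 1]. Setting s = f(s):
  1/19·s² + (43/266 − 1)·s + 11/14 = 0
  1/19·s² − (11/14 + 1/19)·s + 11/14 = 0
which factors as (s − 1)·(1/19·s − 11/14) = 0, giving roots s = 1 and s = (11/14)/(1/19) = 209/14. Since 209/14 ≥ 1, the smallest root in [0, 1] is s = 1.)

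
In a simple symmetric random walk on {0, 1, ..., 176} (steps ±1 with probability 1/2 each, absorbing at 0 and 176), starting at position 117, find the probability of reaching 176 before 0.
P(hit 176 before 0) = 117/176

Let u_k = P(hit 176 before 0 | start at k). Then u_0 = 0, u_176 = 1, and u_k = u_{k-1}/2 + u_{k+1}/2 for 1 ≤ k ≤ 175. This harmonic recurrence is solved by u_k = k/176, giving u_117 = 117/176.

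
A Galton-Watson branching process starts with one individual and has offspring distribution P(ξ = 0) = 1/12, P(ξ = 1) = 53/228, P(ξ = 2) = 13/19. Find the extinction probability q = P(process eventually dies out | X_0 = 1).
q = 19/156

The pgf is f(s) = 1/12 + 53/228·s + 13/19·s². The extinction probability q is the smallest fixed point of f in [0, 1]. Setting s = f(s):
  13/19·s² + (53/228 − 1)·s + 1/12 = 0
  13/19·s² − (1/12 + 13/19)·s + 1/12 = 0
which factors as (s − 1)·(13/19·s − 1/12) = 0, giving roots s = 1 and s = (1/12)/(13/19) = 19/156.
Mean offspring μ = 53/228 + 2·13/19 = 365/228 > 1 (supercritical), so q < 1. The extinction probability is the smaller root: q = (1/12)/(13/19) = 19/156.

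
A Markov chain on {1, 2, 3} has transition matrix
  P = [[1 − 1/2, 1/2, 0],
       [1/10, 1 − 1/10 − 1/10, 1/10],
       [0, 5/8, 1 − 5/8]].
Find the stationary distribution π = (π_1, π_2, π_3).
π = (5/34, 25/34, 2/17)

This is a birth-death chain on three states, which satisfies detailed balance: π_1 · P_{12} = π_2 · P_{21} and π_2 · P_{23} = π_3 · P_{32}.
From π_1 · 1/2 = π_2 · 1/10: π_2/π_1 = (1/2)/(1/10) = 5.
From π_2 · 1/10 = π_3 · 5/8: π_3/π_2 = (1/10)/(5/8) = 4/25.
Take π_1 proportional to 1; then unnormalized π = (1, 5, 4/5). Normalize by dividing by the sum 34/5:
  π = (5/34, 25/34, 2/17).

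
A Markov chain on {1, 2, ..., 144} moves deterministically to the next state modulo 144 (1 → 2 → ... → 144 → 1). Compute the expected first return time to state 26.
E[T_26 | X_0 = 26] = 144

The chain cycles deterministically, so starting at state 26 it returns in exactly 144 steps. Equivalently, the stationary distribution is uniform π_j = 1/144 for every state j, so by Kac's formula E[T_26] = 1/π_26 = 144.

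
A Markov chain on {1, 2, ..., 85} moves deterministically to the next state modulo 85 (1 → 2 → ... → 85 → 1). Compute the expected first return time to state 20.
E[T_20 | X_0 = 20] = 85

The chain cycles deterministically, so starting at state 20 it returns in exactly 85 steps. Equivalently, the stationary distribution is uniform π_j = 1/85 for every state j, so by Kac's formula E[T_20] = 1/π_20 = 85.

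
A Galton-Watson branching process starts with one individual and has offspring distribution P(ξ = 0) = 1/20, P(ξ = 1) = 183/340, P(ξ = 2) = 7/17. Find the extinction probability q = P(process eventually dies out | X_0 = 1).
q = 17/140

The pgf is f(s) = 1/20 + 183/340·s + 7/17·s². The extinction probability q is the smallest fixed point of f in [0, 1]. Setting s = f(s):
  7/17·s² + (183/340 − 1)·s + 1/20 = 0
  7/17·s² − (1/20 + 7/17)·s + 1/20 = 0
which factors as (s − 1)·(7/17·s − 1/20) = 0, giving roots s = 1 and s = (1/20)/(7/17) = 17/140.
Mean offspring μ = 183/340 + 2·7/17 = 463/340 > 1 (supercritical), so q < 1. The extinction probability is the smaller root: q = (1/20)/(7/17) = 17/140.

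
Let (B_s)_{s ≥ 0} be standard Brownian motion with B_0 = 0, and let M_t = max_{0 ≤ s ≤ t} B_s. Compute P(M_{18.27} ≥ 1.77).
P(M_{18.27} ≥ 1.77) = 2·P(B_{18.27} ≥ 1.77) = 2(1 − Φ(1.77/√18.27)) ≈ 0.6788

By the reflection principle for Brownian motion, P(M_t ≥ a) = 2 · P(B_t ≥ a) for a ≥ 0. Since B_t ~ N(0, t), P(B_t ≥ 1.77) = 1 − Φ(1.77/√t) = 1 − Φ(1.77/√18.27) = 1 − Φ(0.4141). So
  P(M_{18.27} ≥ 1.77) = 2(1 − Φ(0.4141)) ≈ 0.6788.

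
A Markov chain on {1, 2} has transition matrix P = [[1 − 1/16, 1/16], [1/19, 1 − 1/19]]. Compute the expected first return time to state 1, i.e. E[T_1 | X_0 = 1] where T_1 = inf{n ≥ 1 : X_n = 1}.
E[T_1 | X_0 = 1] = 1/π_1 = 35/16

For an irreducible recurrent Markov chain with stationary distribution π, E[T_i | X_0 = i] = 1/π_i (Kac's formula). Here π_1 = (1/19)/(1/16 + 1/19) = (1/19)/(35/304) = 16/35, so E[T_1 | X_0 = 1] = 1/π_1 = (1/16 + 1/19)/(1/19) = (35/304)/(1/19) = 35/16.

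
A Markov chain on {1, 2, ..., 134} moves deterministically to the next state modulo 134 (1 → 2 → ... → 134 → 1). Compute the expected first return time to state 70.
E[T_70 | X_0 = 70] = 134

The chain cycles deterministically, so starting at state 70 it returns in exactly 134 steps. Equivalently, the stationary distribution is uniform π_j = 1/134 for every state j, so by Kac's formula E[T_70] = 1/π_70 = 134.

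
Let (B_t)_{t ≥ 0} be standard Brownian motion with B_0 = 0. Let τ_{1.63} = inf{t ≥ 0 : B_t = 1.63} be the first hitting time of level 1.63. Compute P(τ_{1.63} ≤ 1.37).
P(τ_{1.63} ≤ 1.37) = 2(1 − Φ(1.63/√1.37)) = 2(1 − Φ(1.3926)) ≈ 0.1637

By the reflection principle for standard BM, P(τ_b ≤ t) = 2 · P(B_t ≥ b). Since B_t ~ N(0, t), P(B_t ≥ 1.63) = 1 − Φ(1.63/√t) = 1 − Φ(1.63/√1.37) = 1 − Φ(1.3926) ≈ 0.08187. Doubling: P(τ_{1.63} ≤ 1.37) ≈ 2 · 0.08187 = 0.16374 ≈ 0.1637.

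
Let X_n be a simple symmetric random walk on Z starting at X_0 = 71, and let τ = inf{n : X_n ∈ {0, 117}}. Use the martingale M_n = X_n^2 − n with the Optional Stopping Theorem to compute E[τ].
E[τ] = 3266

M_n = X_n^2 − n is a martingale (since E[X_{n+1}^2 | F_n] = X_n^2 + 1). By OST (τ has finite mean in a bounded region), E[M_τ] = E[M_0] = X_0^2 − 0 = 71^2 = 5041. Also E[M_τ] = E[X_τ^2] − E[τ]. The walk exits at 0 or 117, with P(hit 117 first) = 71/117, so E[X_τ^2] = 117^2 · 71/117 + 0 = 8307. Thus E[τ] = E[X_τ^2] − E[M_τ] = 8307 − 5041 = 3266 = 71(117 − 71) = 3266.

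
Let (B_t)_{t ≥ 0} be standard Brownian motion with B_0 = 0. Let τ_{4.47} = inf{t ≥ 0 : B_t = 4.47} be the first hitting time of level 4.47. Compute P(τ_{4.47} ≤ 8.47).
P(τ_{4.47} ≤ 8.47) = 2(1 − Φ(4.47/√8.47)) = 2(1 − Φ(1.5359)) ≈ 0.1246

By the reflection principle for standard BM, P(τ_b ≤ t) = 2 · P(B_t ≥ b). Since B_t ~ N(0, t), P(B_t ≥ 4.47) = 1 − Φ(4.47/√t) = 1 − Φ(4.47/√8.47) = 1 − Φ(1.5359) ≈ 0.06228. Doubling: P(τ_{4.47} ≤ 8.47) ≈ 2 · 0.06228 = 0.12456 ≈ 0.1246.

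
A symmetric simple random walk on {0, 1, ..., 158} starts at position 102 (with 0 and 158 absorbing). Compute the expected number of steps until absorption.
E[τ | X_0 = 102] = 5712

Let v_k = E[τ | X_0 = k]. Boundary: v_0 = v_158 = 0. Recurrence: v_k = 1 + (v_{k-1} + v_{k+1})/2 for 1 ≤ k ≤ 157. The particular solution to v_k − (v_{k-1} + v_{k+1})/2 = 1 is v_k = −k^2. Adding homogeneous solution A + B k and matching boundaries gives v_k = k (158 − k). Substituting k = 102: v_102 = 102 · 56 = 5712.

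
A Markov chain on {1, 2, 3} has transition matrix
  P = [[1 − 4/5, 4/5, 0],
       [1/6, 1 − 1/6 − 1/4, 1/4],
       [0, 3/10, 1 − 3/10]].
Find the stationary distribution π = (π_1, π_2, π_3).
π = (5/49, 24/49, 20/49)

This is a birth-death chain on three states, which satisfies detailed balance: π_1 · P_{12} = π_2 · P_{21} and π_2 · P_{23} = π_3 · P_{32}.
From π_1 · 4/5 = π_2 · 1/6: π_2/π_1 = (4/5)/(1/6) = 24/5.
From π_2 · 1/4 = π_3 · 3/10: π_3/π_2 = (1/4)/(3/10) = 5/6.
Take π_1 proportional to 1; then unnormalized π = (1, 24/5, 4). Normalize by dividing by the sum 49/5:
  π = (5/49, 24/49, 20/49).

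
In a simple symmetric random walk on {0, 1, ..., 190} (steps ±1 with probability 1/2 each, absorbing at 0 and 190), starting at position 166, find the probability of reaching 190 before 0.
P(hit 190 before 0) = 166/190 = 83/95

Let u_k = P(hit 190 before 0 | start at k). Then u_0 = 0, u_190 = 1, and u_k = u_{k-1}/2 + u_{k+1}/2 for 1 ≤ k ≤ 189. This harmonic recurrence is solved by u_k = k/190, giving u_166 = 166/190 = 83/95.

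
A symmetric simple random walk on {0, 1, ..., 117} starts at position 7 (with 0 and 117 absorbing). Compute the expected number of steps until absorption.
E[τ | X_0 = 7] = 770

Let v_k = E[τ | X_0 = k]. Boundary: v_0 = v_117 = 0. Recurrence: v_k = 1 + (v_{k-1} + v_{k+1})/2 for 1 ≤ k ≤ 116. The particular solution to v_k − (v_{k-1} + v_{k+1})/2 = 1 is v_k = −k^2. Adding homogeneous solution A + B k and matching boundaries gives v_k = k (117 − k). Substituting k = 7: v_7 = 7 · 110 = 770.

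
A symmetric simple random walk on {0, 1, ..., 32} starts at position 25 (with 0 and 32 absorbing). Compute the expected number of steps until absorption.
E[τ | X_0 = 25] = 175

Let v_k = E[τ | X_0 = k]. Boundary: v_0 = v_32 = 0. Recurrence: v_k = 1 + (v_{k-1} + v_{k+1})/2 for 1 ≤ k ≤ 31. The particular solution to v_k − (v_{k-1} + v_{k+1})/2 = 1 is v_k = −k^2. Adding homogeneous solution A + B k and matching boundaries gives v_k = k (32 − k). Substituting k = 25: v_25 = 25 · 7 = 175.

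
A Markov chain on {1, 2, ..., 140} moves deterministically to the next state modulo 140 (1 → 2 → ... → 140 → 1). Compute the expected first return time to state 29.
E[T_29 | X_0 = 29] = 140

The chain cycles deterministically, so starting at state 29 it returns in exactly 140 steps. Equivalently, the stationary distribution is uniform π_j = 1/140 for every state j, so by Kac's formula E[T_29] = 1/π_29 = 140.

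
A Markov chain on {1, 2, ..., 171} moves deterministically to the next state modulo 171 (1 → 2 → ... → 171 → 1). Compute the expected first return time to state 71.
E[T_71 | X_0 = 71] = 171

The chain cycles deterministically, so starting at state 71 it returns in exactly 171 steps. Equivalently, the stationary distribution is uniform π_j = 1/171 for every state j, so by Kac's formula E[T_71] = 1/π_71 = 171.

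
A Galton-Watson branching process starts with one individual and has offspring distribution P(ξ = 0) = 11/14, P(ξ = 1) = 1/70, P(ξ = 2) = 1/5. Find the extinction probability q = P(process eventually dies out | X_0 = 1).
q = 1

Mean offspring μ = 0·11/14 + 1·1/70 + 2·1/5 = 29/70 ≤ 1. For μ ≤ 1 with offspring not concentrated at 1, the Galton-Watson process goes extinct almost surely, so q = 1.
(Algebraic check: The pgf is f(s) = 11/14 + 1/70·s + 1/5·s². The extinction probability q is the smallest fixed point of f in [0, 1]. Setting s = f(s):
  1/5·s² + (1/70 − 1)·s + 11/14 = 0
  1/5·s² − (11/14 + 1/5)·s + 11/14 = 0
which factors as (s − 1)·(1/5·s − 11/14) = 0, giving roots s = 1 and s = (11/14)/(1/5) = 55/14. Since 55/14 ≥ 1, the smallest root in [0, 1] is s = 1.)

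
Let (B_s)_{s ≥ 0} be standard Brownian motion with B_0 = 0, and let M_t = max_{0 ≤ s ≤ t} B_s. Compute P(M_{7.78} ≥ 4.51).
P(M_{7.78} ≥ 4.51) = 2·P(B_{7.78} ≥ 4.51) = 2(1 − Φ(4.51/√7.78)) ≈ 0.1059

By the reflection principle for Brownian motion, P(M_t ≥ a) = 2 · P(B_t ≥ a) for a ≥ 0. Since B_t ~ N(0, t), P(B_t ≥ 4.51) = 1 − Φ(4.51/√t) = 1 − Φ(4.51/√7.78) = 1 − Φ(1.6169). So
  P(M_{7.78} ≥ 4.51) = 2(1 − Φ(1.6169)) ≈ 0.1059.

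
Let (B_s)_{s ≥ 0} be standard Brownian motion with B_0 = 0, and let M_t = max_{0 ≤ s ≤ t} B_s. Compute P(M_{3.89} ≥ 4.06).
P(M_{3.89} ≥ 4.06) = 2·P(B_{3.89} ≥ 4.06) = 2(1 − Φ(4.06/√3.89)) ≈ 0.0395

By the reflection principle for Brownian motion, P(M_t ≥ a) = 2 · P(B_t ≥ a) for a ≥ 0. Since B_t ~ N(0, t), P(B_t ≥ 4.06) = 1 − Φ(4.06/√t) = 1 − Φ(4.06/√3.89) = 1 − Φ(2.0585). So
  P(M_{3.89} ≥ 4.06) = 2(1 − Φ(2.0585)) ≈ 0.0395.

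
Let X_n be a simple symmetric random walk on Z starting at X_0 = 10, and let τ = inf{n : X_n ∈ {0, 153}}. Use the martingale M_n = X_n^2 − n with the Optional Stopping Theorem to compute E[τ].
E[τ] = 1430

M_n = X_n^2 − n is a martingale (since E[X_{n+1}^2 | F_n] = X_n^2 + 1). By OST (τ has finite mean in a bounded region), E[M_τ] = E[M_0] = X_0^2 − 0 = 10^2 = 100. Also E[M_τ] = E[X_τ^2] − E[τ]. The walk exits at 0 or 153, with P(hit 153 first) = 10/153, so E[X_τ^2] = 153^2 · 10/153 + 0 = 1530. Thus E[τ] = E[X_τ^2] − E[M_τ] = 1530 − 100 = 1430 = 10(153 − 10) = 1430.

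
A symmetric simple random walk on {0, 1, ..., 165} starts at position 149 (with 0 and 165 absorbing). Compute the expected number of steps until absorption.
E[τ | X_0 = 149] = 2384

Let v_k = E[τ | X_0 = k]. Boundary: v_0 = v_165 = 0. Recurrence: v_k = 1 + (v_{k-1} + v_{k+1})/2 for 1 ≤ k ≤ 164. The particular solution to v_k − (v_{k-1} + v_{k+1})/2 = 1 is v_k = −k^2. Adding homogeneous solution A + B k and matching boundaries gives v_k = k (165 − k). Substituting k = 149: v_149 = 149 · 16 = 2384.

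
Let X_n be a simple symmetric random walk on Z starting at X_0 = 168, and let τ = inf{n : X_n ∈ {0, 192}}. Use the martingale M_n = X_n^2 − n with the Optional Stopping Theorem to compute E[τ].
E[τ] = 4032

M_n = X_n^2 − n is a martingale (since E[X_{n+1}^2 | F_n] = X_n^2 + 1). By OST (τ has finite mean in a bounded region), E[M_τ] = E[M_0] = X_0^2 − 0 = 168^2 = 28224. Also E[M_τ] = E[X_τ^2] − E[τ]. The walk exits at 0 or 192, with P(hit 192 first) = 168/192, so E[X_τ^2] = 192^2 · 168/192 + 0 = 32256. Thus E[τ] = E[X_τ^2] − E[M_τ] = 32256 − 28224 = 4032 = 168(192 − 168) = 4032.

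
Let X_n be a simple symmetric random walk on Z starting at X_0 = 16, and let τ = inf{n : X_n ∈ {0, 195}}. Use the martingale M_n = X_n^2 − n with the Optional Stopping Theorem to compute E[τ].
E[τ] = 2864

M_n = X_n^2 − n is a martingale (since E[X_{n+1}^2 | F_n] = X_n^2 + 1). By OST (τ has finite mean in a bounded region), E[M_τ] = E[M_0] = X_0^2 − 0 = 16^2 = 256. Also E[M_τ] = E[X_τ^2] − E[τ]. The walk exits at 0 or 195, with P(hit 195 first) = 16/195, so E[X_τ^2] = 195^2 · 16/195 + 0 = 3120. Thus E[τ] = E[X_τ^2] − E[M_τ] = 3120 − 256 = 2864 = 16(195 − 16) = 2864.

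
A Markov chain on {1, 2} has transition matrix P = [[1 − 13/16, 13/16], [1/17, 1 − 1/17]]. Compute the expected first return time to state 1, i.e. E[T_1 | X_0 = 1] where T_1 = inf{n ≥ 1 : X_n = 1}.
E[T_1 | X_0 = 1] = 1/π_1 = 237/16

For an irreducible recurrent Markov chain with stationary distribution π, E[T_i | X_0 = i] = 1/π_i (Kac's formula). Here π_1 = (1/17)/(13/16 + 1/17) = (1/17)/(237/272) = 16/237, so E[T_1 | X_0 = 1] = 1/π_1 = (13/16 + 1/17)/(1/17) = (237/272)/(1/17) = 237/16.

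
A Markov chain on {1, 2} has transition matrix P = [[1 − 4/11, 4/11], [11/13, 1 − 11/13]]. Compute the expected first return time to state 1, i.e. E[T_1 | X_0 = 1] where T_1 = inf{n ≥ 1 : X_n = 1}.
E[T_1 | X_0 = 1] = 1/π_1 = 173/121

For an irreducible recurrent Markov chain with stationary distribution π, E[T_i | X_0 = i] = 1/π_i (Kac's formula). Here π_1 = (11/13)/(4/11 + 11/13) = (11/13)/(173/143) = 121/173, so E[T_1 | X_0 = 1] = 1/π_1 = (4/11 + 11/13)/(11/13) = (173/143)/(11/13) = 173/121.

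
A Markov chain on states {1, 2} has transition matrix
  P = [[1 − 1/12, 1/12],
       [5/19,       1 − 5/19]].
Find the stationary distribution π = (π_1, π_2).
π_1 = 60/79, π_2 = 19/79

Solve πP = π with π_1 + π_2 = 1. From πP = π: π_1 · (1 − 1/12) + π_2 · 5/19 = π_1 ⇒ π_2 · 5/19 = π_1 · 1/12 ⇒ π_2/π_1 = (1/12)/(5/19) = 19/60. Together with π_1 + π_2 = 1:
  π_1 = (5/19)/(1/12 + 5/19) = (5/19)/(79/228) = 60/79,
  π_2 = (1/12)/(1/12 + 5/19) = (1/12)/(79/228) = 19/79.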